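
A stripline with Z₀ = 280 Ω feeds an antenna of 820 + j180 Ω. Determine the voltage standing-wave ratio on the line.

VSWR ≈ 3.09

Γ = (Z_L − Z_0)/(Z_L + Z_0) = (540 + j180)/(1100 + j180)
|Γ| = 569/1110 = 0.511
VSWR = (1 + |Γ|)/(1 − |Γ|) = 1.51/0.489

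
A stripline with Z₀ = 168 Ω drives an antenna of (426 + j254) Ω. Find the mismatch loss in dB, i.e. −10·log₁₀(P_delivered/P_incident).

Γ = (258 + j254)/(594 + j254), |Γ| = 0.56
|Γ|² = 0.314, so P_del/P_inc = 1 − |Γ|² = 0.686
ML = −10·log₁₀(1 − |Γ|²)

mismatch loss ≈ 1.64 dB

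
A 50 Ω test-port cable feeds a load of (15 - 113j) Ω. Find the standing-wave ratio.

VSWR ≈ 20.6

Γ = (Z_L − Z_0)/(Z_L + Z_0) = (-35 − j113)/(65 − j113)
|Γ| = 118/130 = 0.907
VSWR = (1 + |Γ|)/(1 − |Γ|) = 1.91/0.0925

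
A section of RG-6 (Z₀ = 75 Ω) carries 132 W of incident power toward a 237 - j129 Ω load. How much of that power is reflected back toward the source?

|Γ| = |(162 − j129)/(312 − j129)| = 0.613
|Γ|² = 0.376
P_refl = |Γ|²·P_inc = 49.7 W, P_del = (1 − |Γ|²)·P_inc = 82.3 W

P_reflected ≈ 49.7 W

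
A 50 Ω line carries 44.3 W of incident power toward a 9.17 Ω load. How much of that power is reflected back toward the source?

P_reflected ≈ 21.1 W

Γ = (9.17 − 50)/(9.17 + 50) = -0.69
|Γ|² = 0.476
P_refl = |Γ|²·P_inc = 21.1 W, P_del = (1 − |Γ|²)·P_inc = 23.2 W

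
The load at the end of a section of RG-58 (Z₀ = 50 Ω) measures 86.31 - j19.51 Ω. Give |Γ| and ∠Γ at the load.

Γ ≈ 0.299 ∠ -20.1°

Γ = (Z_L − Z_0)/(Z_L + Z_0) = (36.31 − j19.51)/(136.3 − j19.51)
|Γ| = 41.2/138 = 0.299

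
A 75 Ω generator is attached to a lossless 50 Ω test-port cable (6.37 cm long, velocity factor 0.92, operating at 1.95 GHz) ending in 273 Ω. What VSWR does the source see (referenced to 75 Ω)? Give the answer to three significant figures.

λ = v/f = 0.92·c / 1.95 GHz = 0.142 m
βl = 2π·l/λ = 2π × 0.45 = 162°
tan(βl) = -0.325
Z_in = Z_0·(Z_L + jZ_0·tanβl)/(Z_0 + jZ_L·tanβl) = 72.9 + j113 Ω
Γ_s = (Z_in − Z_s)/(Z_in + Z_s) = (-2.11 + j113)/(148 + j113), |Γ_s| = 0.607
VSWR = (1 + |Γ_s|)/(1 − |Γ_s|)

VSWR ≈ 4.09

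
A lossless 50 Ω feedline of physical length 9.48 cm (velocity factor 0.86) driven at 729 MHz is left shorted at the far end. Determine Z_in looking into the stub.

λ = v/f = 0.86·c / 729 MHz = 0.354 m
βl = 2π·l/λ = 2π × 0.268 = 96.4°
tan(βl) = -8.87
For a shorted stub, Z_in = jZ_0·tan(βl)

Z_in ≈ −j444 Ω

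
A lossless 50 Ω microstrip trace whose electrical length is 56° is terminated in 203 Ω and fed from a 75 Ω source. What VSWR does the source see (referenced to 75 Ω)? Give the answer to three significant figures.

VSWR ≈ 5.06

tan(βl) = 1.48
Z_in = Z_0·(Z_L + jZ_0·tanβl)/(Z_0 + jZ_L·tanβl) = 17.4 − j30.8 Ω
Γ_s = (Z_in − Z_s)/(Z_in + Z_s) = (-57.6 − j30.8)/(92.4 − j30.8), |Γ_s| = 0.67
VSWR = (1 + |Γ_s|)/(1 − |Γ_s|)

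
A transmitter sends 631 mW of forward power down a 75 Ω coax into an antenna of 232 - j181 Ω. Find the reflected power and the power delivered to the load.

P_reflected ≈ 285 mW; P_delivered ≈ 346 mW

|Γ| = |(157 − j181)/(307 − j181)| = 0.672
|Γ|² = 0.452
P_refl = |Γ|²·P_inc = 285 mW, P_del = (1 − |Γ|²)·P_inc = 346 mW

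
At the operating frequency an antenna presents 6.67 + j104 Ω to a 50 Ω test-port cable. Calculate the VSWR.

VSWR ≈ 40

Γ = (Z_L − Z_0)/(Z_L + Z_0) = (-43.33 + j104)/(56.67 + j104)
|Γ| = 113/118 = 0.951
VSWR = (1 + |Γ|)/(1 − |Γ|) = 1.95/0.0487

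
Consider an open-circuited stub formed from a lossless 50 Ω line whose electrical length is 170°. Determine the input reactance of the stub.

X_in ≈ 284 Ω (inductive)

tan(βl) = -0.176
For an open-circuited stub, Z_in = −jZ_0·cot(βl) = −jZ_0/tan(βl)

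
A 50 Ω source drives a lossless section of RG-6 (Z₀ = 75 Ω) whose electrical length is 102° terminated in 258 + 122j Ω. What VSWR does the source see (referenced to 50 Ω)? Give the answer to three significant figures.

VSWR ≈ 2.88

tan(βl) = -4.7
Z_in = Z_0·(Z_L + jZ_0·tanβl)/(Z_0 + jZ_L·tanβl) = 17.7 + j6.47 Ω
Γ_s = (Z_in − Z_s)/(Z_in + Z_s) = (-32.3 + j6.47)/(67.7 + j6.47), |Γ_s| = 0.484
VSWR = (1 + |Γ_s|)/(1 − |Γ_s|)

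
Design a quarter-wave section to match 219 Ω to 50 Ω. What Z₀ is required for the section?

Z_qwt = √(Z_0·R_L) = √(50 × 219) = √10950

Z_qwt ≈ 105 Ω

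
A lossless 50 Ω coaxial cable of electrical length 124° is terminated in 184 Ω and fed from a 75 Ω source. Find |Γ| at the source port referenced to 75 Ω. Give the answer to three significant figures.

tan(βl) = -1.48
Z_in = Z_0·(Z_L + jZ_0·tanβl)/(Z_0 + jZ_L·tanβl) = 19.1 + j30.2 Ω
Γ_s = (Z_in − Z_s)/(Z_in + Z_s) = (-55.9 + j30.2)/(94.1 + j30.2), |Γ_s| = 0.643

|Γ| ≈ 0.643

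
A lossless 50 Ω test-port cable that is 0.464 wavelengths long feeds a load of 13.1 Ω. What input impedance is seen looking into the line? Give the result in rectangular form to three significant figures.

βl = 2π × 0.464 = 167°
tan(βl) = tan(167°) = -0.23
Z_in = Z_0·(Z_L + jZ_0·tanβl)/(Z_0 + jZ_L·tanβl)
     = 50·(13.1 − j11.5)/(50 − j3.01)

Z_in ≈ 13.7 − j10.7 Ω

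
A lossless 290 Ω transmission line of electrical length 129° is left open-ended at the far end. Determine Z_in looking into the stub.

tan(βl) = -1.23
For an open-ended stub, Z_in = −jZ_0·cot(βl) = −jZ_0/tan(βl)

Z_in ≈ +j235 Ω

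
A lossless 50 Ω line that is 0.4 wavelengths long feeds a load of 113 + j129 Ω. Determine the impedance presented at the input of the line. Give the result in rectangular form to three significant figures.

Z_in ≈ 15.8 + j41.2 Ω

βl = 2π × 0.4 = 144°
tan(βl) = tan(144°) = -0.727
Z_in = Z_0·(Z_L + jZ_0·tanβl)/(Z_0 + jZ_L·tanβl)
     = 50·(113 + j92.7)/(144 − j82.1)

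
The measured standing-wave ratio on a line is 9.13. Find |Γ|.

|Γ| ≈ 0.803

|Γ| = (S − 1)/(S + 1) = (9.13 − 1)/(9.13 + 1) = 8.13/10.1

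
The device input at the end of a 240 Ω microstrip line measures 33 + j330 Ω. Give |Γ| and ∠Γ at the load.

Γ ≈ 0.91 ∠ 71.7°

Γ = (Z_L − Z_0)/(Z_L + Z_0) = (-207 + j330)/(273 + j330)
|Γ| = 390/428 = 0.91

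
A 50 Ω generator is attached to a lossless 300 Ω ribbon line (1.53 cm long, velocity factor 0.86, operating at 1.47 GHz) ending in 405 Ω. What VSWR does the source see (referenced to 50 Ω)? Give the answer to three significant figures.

λ = v/f = 0.86·c / 1.47 GHz = 0.176 m
βl = 2π·l/λ = 2π × 0.0872 = 31.4°
tan(βl) = 0.61
Z_in = Z_0·(Z_L + jZ_0·tanβl)/(Z_0 + jZ_L·tanβl) = 331 − j89.7 Ω
Γ_s = (Z_in − Z_s)/(Z_in + Z_s) = (281 − j89.7)/(381 − j89.7), |Γ_s| = 0.754
VSWR = (1 + |Γ_s|)/(1 − |Γ_s|)

VSWR ≈ 7.12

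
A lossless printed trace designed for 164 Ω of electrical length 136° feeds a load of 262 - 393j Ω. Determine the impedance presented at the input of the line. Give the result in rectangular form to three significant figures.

Z_in ≈ 123 + j275 Ω

tan(βl) = tan(136°) = -0.966
Z_in = Z_0·(Z_L + jZ_0·tanβl)/(Z_0 + jZ_L·tanβl)
     = 164·(262 − j551)/(-216 − j253)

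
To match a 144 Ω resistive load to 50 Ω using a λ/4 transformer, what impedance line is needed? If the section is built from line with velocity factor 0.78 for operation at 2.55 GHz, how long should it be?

Z_qwt = √(Z_0·R_L) = √(50 × 144) = √7200
λ = 0.78·c/f = 0.0918 m, so l = λ/4 = 0.0229 m

Z_qwt ≈ 84.9 Ω; length ≈ 2.29 cm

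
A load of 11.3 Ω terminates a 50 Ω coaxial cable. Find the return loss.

Γ = (11.3 − 50)/(11.3 + 50) = -0.631
RL = −20·log₁₀|Γ| = −20·log₁₀(0.631)

RL ≈ 3.99 dB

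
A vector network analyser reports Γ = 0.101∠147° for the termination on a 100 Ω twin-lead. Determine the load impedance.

Z_L = Z_0·(1 + Γ)/(1 − Γ) = 100·(0.915 + j0.055)/(1.08 − j0.055)

Z_L ≈ 83.9 + j9.33 Ω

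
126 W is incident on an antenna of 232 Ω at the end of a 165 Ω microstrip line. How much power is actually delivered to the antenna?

P_delivered ≈ 122 W

Γ = (232 − 165)/(232 + 165) = 0.169
|Γ|² = 0.0285
P_refl = |Γ|²·P_inc = 3.59 W, P_del = (1 − |Γ|²)·P_inc = 122 W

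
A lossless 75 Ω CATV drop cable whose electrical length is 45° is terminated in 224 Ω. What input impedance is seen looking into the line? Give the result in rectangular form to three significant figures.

Z_in ≈ 45.2 − j59.9 Ω

tan(βl) = tan(45°) = 1
Z_in = Z_0·(Z_L + jZ_0·tanβl)/(Z_0 + jZ_L·tanβl)
     = 75·(224 + j75)/(75 + j224)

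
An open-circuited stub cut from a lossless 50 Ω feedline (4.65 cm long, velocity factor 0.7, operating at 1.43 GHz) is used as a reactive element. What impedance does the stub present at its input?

λ = v/f = 0.7·c / 1.43 GHz = 0.147 m
βl = 2π·l/λ = 2π × 0.317 = 114°
tan(βl) = -2.25
For an open-circuited stub, Z_in = −jZ_0·cot(βl) = −jZ_0/tan(βl)

Z_in ≈ +j22.3 Ω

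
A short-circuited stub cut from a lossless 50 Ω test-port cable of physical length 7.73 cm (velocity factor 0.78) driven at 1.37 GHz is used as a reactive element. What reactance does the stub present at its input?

X_in ≈ -15.4 Ω (capacitive)

λ = v/f = 0.78·c / 1.37 GHz = 0.171 m
βl = 2π·l/λ = 2π × 0.453 = 163°
tan(βl) = -0.307
For a short-circuited stub, Z_in = jZ_0·tan(βl)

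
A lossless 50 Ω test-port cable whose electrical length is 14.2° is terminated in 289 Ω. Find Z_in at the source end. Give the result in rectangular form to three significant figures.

tan(βl) = tan(14.2°) = 0.253
Z_in = Z_0·(Z_L + jZ_0·tanβl)/(Z_0 + jZ_L·tanβl)
     = 50·(289 + j12.7)/(50 + j73.1)

Z_in ≈ 98 − j131 Ω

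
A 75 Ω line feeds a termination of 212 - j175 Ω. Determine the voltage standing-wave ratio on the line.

VSWR ≈ 4.9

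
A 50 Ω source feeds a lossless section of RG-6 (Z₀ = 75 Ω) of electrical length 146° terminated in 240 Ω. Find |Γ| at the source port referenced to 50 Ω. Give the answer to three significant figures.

tan(βl) = -0.675
Z_in = Z_0·(Z_L + jZ_0·tanβl)/(Z_0 + jZ_L·tanβl) = 61.7 + j82.6 Ω
Γ_s = (Z_in − Z_s)/(Z_in + Z_s) = (11.7 + j82.6)/(112 + j82.6), |Γ_s| = 0.601

|Γ| ≈ 0.601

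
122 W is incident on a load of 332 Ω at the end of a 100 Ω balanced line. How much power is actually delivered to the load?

Γ = (332 − 100)/(332 + 100) = 0.537
|Γ|² = 0.288
P_refl = |Γ|²·P_inc = 35.2 W, P_del = (1 − |Γ|²)·P_inc = 86.8 W

P_delivered ≈ 86.8 W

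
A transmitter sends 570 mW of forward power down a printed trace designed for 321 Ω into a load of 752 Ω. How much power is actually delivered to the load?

P_delivered ≈ 478 mW

Γ = (752 − 321)/(752 + 321) = 0.402
|Γ|² = 0.161
P_refl = |Γ|²·P_inc = 92 mW, P_del = (1 − |Γ|²)·P_inc = 478 mW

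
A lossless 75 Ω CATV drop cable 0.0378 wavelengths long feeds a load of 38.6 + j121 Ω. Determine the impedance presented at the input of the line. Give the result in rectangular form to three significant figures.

βl = 2π × 0.0378 = 13.6°
tan(βl) = tan(13.6°) = 0.242
Z_in = Z_0·(Z_L + jZ_0·tanβl)/(Z_0 + jZ_L·tanβl)
     = 75·(38.6 + j139)/(45.7 + j9.34)

Z_in ≈ 106 + j207 Ω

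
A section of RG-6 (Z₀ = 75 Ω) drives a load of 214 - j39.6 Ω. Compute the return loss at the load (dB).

Γ = (139 − j39.6)/(289 − j39.6), |Γ| = 0.495
RL = −20·log₁₀|Γ| = −20·log₁₀(0.495)

RL ≈ 6.1 dB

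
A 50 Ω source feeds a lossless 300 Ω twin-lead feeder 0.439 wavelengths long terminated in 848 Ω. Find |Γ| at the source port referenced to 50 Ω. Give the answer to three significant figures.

|Γ| ≈ 0.874

βl = 2π × 0.439 = 158°
tan(βl) = -0.403
Z_in = Z_0·(Z_L + jZ_0·tanβl)/(Z_0 + jZ_L·tanβl) = 429 + j368 Ω
Γ_s = (Z_in − Z_s)/(Z_in + Z_s) = (379 + j368)/(479 + j368), |Γ_s| = 0.874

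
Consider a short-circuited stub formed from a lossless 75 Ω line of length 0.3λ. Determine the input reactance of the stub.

βl = 2π × 0.3 = 108°
tan(βl) = -3.08
For a short-circuited stub, Z_in = jZ_0·tan(βl)

X_in ≈ -231 Ω (capacitive)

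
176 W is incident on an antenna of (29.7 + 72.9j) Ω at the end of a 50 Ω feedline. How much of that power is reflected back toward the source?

P_reflected ≈ 86.4 W

|Γ| = |(-20.3 + j72.9)/(79.7 + j72.9)| = 0.701
|Γ|² = 0.491
P_refl = |Γ|²·P_inc = 86.4 W, P_del = (1 − |Γ|²)·P_inc = 89.6 W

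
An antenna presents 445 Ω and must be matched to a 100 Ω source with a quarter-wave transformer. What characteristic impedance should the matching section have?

Z_qwt ≈ 211 Ω

Z_qwt = √(Z_0·R_L) = √(100 × 445) = √44500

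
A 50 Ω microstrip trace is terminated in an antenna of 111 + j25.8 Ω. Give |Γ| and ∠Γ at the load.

Γ ≈ 0.406 ∠ 13.8°

Γ = (Z_L − Z_0)/(Z_L + Z_0) = (61 + j25.8)/(161 + j25.8)
|Γ| = 66.2/163 = 0.406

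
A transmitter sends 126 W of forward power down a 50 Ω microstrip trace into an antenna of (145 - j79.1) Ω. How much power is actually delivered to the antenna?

|Γ| = |(95 − j79.1)/(195 − j79.1)| = 0.587
|Γ|² = 0.345
P_refl = |Γ|²·P_inc = 43.5 W, P_del = (1 − |Γ|²)·P_inc = 82.5 W

P_delivered ≈ 82.5 W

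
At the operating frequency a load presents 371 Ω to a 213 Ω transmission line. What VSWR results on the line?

VSWR ≈ 1.74

Γ = (371 − 213)/(371 + 213) = 0.271
VSWR = (1 + 0.271)/(1 − 0.271)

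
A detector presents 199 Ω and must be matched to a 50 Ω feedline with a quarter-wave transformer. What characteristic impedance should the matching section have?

Z_qwt ≈ 99.7 Ω

Z_qwt = √(Z_0·R_L) = √(50 × 199) = √9950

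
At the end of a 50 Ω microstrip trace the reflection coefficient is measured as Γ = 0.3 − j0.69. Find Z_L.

Z_L = Z_0·(1 + Γ)/(1 − Γ) = 50·(1.3 − j0.69)/(0.7 + j0.69)

Z_L ≈ 22.5 − j71.4 Ω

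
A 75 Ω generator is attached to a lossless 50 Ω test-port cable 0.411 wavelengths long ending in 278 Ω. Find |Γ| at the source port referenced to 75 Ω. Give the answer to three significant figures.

|Γ| ≈ 0.669

βl = 2π × 0.411 = 148°
tan(βl) = -0.626
Z_in = Z_0·(Z_L + jZ_0·tanβl)/(Z_0 + jZ_L·tanβl) = 29.5 + j71.4 Ω
Γ_s = (Z_in − Z_s)/(Z_in + Z_s) = (-45.5 + j71.4)/(105 + j71.4), |Γ_s| = 0.669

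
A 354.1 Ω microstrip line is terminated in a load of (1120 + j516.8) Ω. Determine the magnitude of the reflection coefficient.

|Γ| ≈ 0.591

Γ = (Z_L − Z_0)/(Z_L + Z_0) = (765.9 + j516.8)/(1474 + j516.8)
|Γ| = 924/1560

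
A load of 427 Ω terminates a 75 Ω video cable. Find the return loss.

Γ = (427 − 75)/(427 + 75) = 0.701
RL = −20·log₁₀|Γ| = −20·log₁₀(0.701)

RL ≈ 3.08 dB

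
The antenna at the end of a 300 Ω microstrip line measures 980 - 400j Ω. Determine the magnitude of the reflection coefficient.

|Γ| ≈ 0.588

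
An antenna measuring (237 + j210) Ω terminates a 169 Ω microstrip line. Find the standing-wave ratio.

Γ = (Z_L − Z_0)/(Z_L + Z_0) = (68 + j210)/(406 + j210)
|Γ| = 221/457 = 0.483
VSWR = (1 + |Γ|)/(1 − |Γ|) = 1.48/0.517

VSWR ≈ 2.87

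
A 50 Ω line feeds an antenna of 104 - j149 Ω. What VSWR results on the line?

Γ = (Z_L − Z_0)/(Z_L + Z_0) = (54 − j149)/(154 − j149)
|Γ| = 158/214 = 0.74
VSWR = (1 + |Γ|)/(1 − |Γ|) = 1.74/0.26

VSWR ≈ 6.68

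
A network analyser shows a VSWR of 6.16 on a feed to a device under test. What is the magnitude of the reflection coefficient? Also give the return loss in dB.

|Γ| ≈ 0.721; return loss ≈ 2.85 dB

|Γ| = (S − 1)/(S + 1) = (6.16 − 1)/(6.16 + 1) = 5.16/7.16
RL = −20·log₁₀|Γ| = −20·log₁₀(0.721)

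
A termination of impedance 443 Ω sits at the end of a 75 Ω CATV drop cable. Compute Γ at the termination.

Γ = 0.71

Γ = (Z_L − Z_0)/(Z_L + Z_0) = (443 − 75)/(443 + 75) = 368/518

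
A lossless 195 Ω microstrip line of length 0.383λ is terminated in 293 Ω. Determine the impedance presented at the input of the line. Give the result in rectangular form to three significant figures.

Z_in ≈ 187 + j77.9 Ω

βl = 2π × 0.383 = 138°
tan(βl) = tan(138°) = -0.904
Z_in = Z_0·(Z_L + jZ_0·tanβl)/(Z_0 + jZ_L·tanβl)
     = 195·(293 − j176)/(195 − j265)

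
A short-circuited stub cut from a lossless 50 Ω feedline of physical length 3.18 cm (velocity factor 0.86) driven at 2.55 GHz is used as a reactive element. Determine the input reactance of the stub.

X_in ≈ -117 Ω (capacitive)

λ = v/f = 0.86·c / 2.55 GHz = 0.101 m
βl = 2π·l/λ = 2π × 0.314 = 113°
tan(βl) = -2.34
For a short-circuited stub, Z_in = jZ_0·tan(βl)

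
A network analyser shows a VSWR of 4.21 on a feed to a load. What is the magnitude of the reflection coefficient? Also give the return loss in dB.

|Γ| ≈ 0.616; return loss ≈ 4.21 dB

|Γ| = (S − 1)/(S + 1) = (4.21 − 1)/(4.21 + 1) = 3.21/5.21
RL = −20·log₁₀|Γ| = −20·log₁₀(0.616)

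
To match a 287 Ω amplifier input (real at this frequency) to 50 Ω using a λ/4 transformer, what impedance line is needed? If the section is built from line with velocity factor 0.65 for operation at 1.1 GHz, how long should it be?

Z_qwt ≈ 120 Ω; length ≈ 4.43 cm

Z_qwt = √(Z_0·R_L) = √(50 × 287) = √14350
λ = 0.65·c/f = 0.177 m, so l = λ/4 = 0.0443 m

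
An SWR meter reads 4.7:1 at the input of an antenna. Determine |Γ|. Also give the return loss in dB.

|Γ| ≈ 0.649; return loss ≈ 3.75 dB

|Γ| = (S − 1)/(S + 1) = (4.7 − 1)/(4.7 + 1) = 3.7/5.7
RL = −20·log₁₀|Γ| = −20·log₁₀(0.649)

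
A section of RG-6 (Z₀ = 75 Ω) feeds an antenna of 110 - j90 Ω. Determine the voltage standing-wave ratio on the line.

Γ = (Z_L − Z_0)/(Z_L + Z_0) = (35 − j90)/(185 − j90)
|Γ| = 96.6/206 = 0.469
VSWR = (1 + |Γ|)/(1 − |Γ|) = 1.47/0.531

VSWR ≈ 2.77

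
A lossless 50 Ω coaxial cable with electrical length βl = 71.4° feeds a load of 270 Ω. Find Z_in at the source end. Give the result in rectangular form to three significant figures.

tan(βl) = tan(71.4°) = 2.97
Z_in = Z_0·(Z_L + jZ_0·tanβl)/(Z_0 + jZ_L·tanβl)
     = 50·(270 + j149)/(50 + j802)

Z_in ≈ 10.3 − j16.2 Ω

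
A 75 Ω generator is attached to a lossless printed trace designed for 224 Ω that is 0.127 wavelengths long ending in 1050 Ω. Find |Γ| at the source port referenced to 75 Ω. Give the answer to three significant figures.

βl = 2π × 0.127 = 45.7°
tan(βl) = 1.03
Z_in = Z_0·(Z_L + jZ_0·tanβl)/(Z_0 + jZ_L·tanβl) = 89.4 − j200 Ω
Γ_s = (Z_in − Z_s)/(Z_in + Z_s) = (14.4 − j200)/(164 − j200), |Γ_s| = 0.774

|Γ| ≈ 0.774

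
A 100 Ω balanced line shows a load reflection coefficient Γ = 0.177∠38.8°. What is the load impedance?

Z_L ≈ 128 + j29.4 Ω

Z_L = Z_0·(1 + Γ)/(1 − Γ) = 100·(1.14 + j0.111)/(0.862 − j0.111)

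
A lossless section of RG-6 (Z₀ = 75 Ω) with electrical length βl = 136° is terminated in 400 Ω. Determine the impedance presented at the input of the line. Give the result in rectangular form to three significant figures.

tan(βl) = tan(136°) = -0.966
Z_in = Z_0·(Z_L + jZ_0·tanβl)/(Z_0 + jZ_L·tanβl)
     = 75·(400 − j72.4)/(75 − j386)

Z_in ≈ 28.1 + j72.2 Ω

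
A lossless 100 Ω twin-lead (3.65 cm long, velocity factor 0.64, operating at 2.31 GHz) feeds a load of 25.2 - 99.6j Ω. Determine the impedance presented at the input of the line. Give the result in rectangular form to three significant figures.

Z_in ≈ 79.2 − j220 Ω

λ = v/f = 0.64·c / 2.31 GHz = 0.0831 m
βl = 2π·l/λ = 2π × 0.439 = 158°
tan(βl) = tan(158°) = -0.402
Z_in = Z_0·(Z_L + jZ_0·tanβl)/(Z_0 + jZ_L·tanβl)
     = 100·(25.2 − j140)/(59.9 − j10.1)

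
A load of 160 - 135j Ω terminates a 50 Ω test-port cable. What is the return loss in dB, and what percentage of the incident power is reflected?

RL ≈ 3.13 dB; 48.7% of incident power reflected

Γ = (110 − j135)/(210 − j135), |Γ| = 0.698
RL = −20·log₁₀(0.698) = 3.13 dB
P_refl/P_inc = |Γ|² = 0.487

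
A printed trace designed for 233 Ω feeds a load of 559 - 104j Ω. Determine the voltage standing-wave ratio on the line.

VSWR ≈ 2.5

Γ = (Z_L − Z_0)/(Z_L + Z_0) = (326 − j104)/(792 − j104)
|Γ| = 342/799 = 0.428
VSWR = (1 + |Γ|)/(1 − |Γ|) = 1.43/0.572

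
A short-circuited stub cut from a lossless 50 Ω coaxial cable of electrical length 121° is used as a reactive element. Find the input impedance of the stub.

tan(βl) = -1.66
For a short-circuited stub, Z_in = jZ_0·tan(βl)

Z_in ≈ −j83.2 Ω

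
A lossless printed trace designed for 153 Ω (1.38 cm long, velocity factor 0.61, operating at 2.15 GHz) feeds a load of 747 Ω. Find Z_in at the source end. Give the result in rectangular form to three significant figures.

Z_in ≈ 42.6 − j88.9 Ω

λ = v/f = 0.61·c / 2.15 GHz = 0.0851 m
βl = 2π·l/λ = 2π × 0.162 = 58.4°
tan(βl) = tan(58.4°) = 1.62
Z_in = Z_0·(Z_L + jZ_0·tanβl)/(Z_0 + jZ_L·tanβl)
     = 153·(747 + j248)/(153 + j1210)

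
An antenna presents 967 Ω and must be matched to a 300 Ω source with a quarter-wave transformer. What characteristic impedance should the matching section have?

Z_qwt ≈ 539 Ω

Z_qwt = √(Z_0·R_L) = √(300 × 967) = √290100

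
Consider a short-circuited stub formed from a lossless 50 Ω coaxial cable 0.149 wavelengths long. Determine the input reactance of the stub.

X_in ≈ 67.9 Ω (inductive)

βl = 2π × 0.149 = 53.6°
tan(βl) = 1.36
For a short-circuited stub, Z_in = jZ_0·tan(βl)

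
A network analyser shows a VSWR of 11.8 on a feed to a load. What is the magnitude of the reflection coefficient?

|Γ| ≈ 0.844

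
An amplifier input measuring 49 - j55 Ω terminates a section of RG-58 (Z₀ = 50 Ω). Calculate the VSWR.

Γ = (Z_L − Z_0)/(Z_L + Z_0) = (-1 − j55)/(99 − j55)
|Γ| = 55/113 = 0.486
VSWR = (1 + |Γ|)/(1 − |Γ|) = 1.49/0.514

VSWR ≈ 2.89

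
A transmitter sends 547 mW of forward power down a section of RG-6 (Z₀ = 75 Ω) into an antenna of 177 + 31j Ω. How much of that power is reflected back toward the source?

P_reflected ≈ 96.4 mW

|Γ| = |(102 + j31)/(252 + j31)| = 0.42
|Γ|² = 0.176
P_refl = |Γ|²·P_inc = 96.4 mW, P_del = (1 − |Γ|²)·P_inc = 451 mW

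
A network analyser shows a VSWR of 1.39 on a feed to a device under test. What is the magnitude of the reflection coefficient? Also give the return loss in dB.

|Γ| ≈ 0.163; return loss ≈ 15.7 dB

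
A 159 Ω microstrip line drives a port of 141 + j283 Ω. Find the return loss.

Γ = (-18 + j283)/(300 + j283), |Γ| = 0.688
RL = −20·log₁₀|Γ| = −20·log₁₀(0.688)

RL ≈ 3.25 dB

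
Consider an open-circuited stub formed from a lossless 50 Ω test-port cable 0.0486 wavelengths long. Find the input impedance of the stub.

Z_in ≈ −j159 Ω

βl = 2π × 0.0486 = 17.5°
tan(βl) = 0.315
For an open-circuited stub, Z_in = −jZ_0·cot(βl) = −jZ_0/tan(βl)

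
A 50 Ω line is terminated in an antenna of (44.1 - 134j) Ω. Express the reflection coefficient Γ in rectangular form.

Γ ≈ 0.649 − j0.5

Γ = (Z_L − Z_0)/(Z_L + Z_0) = (-5.9 − j134)/(94.1 − j134)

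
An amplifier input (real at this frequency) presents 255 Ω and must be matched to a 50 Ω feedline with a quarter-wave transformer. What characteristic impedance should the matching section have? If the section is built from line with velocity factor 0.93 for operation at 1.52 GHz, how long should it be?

Z_qwt = √(Z_0·R_L) = √(50 × 255) = √12750
λ = 0.93·c/f = 0.184 m, so l = λ/4 = 0.0459 m

Z_qwt ≈ 113 Ω; length ≈ 4.59 cm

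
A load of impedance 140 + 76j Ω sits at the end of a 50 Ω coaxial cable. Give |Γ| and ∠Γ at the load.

Γ ≈ 0.576 ∠ 18.4°

Γ = (Z_L − Z_0)/(Z_L + Z_0) = (90 + j76)/(190 + j76)
|Γ| = 118/205 = 0.576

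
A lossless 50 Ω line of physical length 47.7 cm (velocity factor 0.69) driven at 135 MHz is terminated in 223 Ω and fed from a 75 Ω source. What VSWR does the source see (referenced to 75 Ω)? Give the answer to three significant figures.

VSWR ≈ 6.18

λ = v/f = 0.69·c / 135 MHz = 1.53 m
βl = 2π·l/λ = 2π × 0.311 = 112°
tan(βl) = -2.48
Z_in = Z_0·(Z_L + jZ_0·tanβl)/(Z_0 + jZ_L·tanβl) = 12.9 + j19 Ω
Γ_s = (Z_in − Z_s)/(Z_in + Z_s) = (-62.1 + j19)/(87.9 + j19), |Γ_s| = 0.722
VSWR = (1 + |Γ_s|)/(1 − |Γ_s|)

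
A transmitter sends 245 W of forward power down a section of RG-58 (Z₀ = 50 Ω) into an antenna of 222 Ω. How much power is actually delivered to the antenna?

Γ = (222 − 50)/(222 + 50) = 0.632
|Γ|² = 0.4
P_refl = |Γ|²·P_inc = 98 W, P_del = (1 − |Γ|²)·P_inc = 147 W

P_delivered ≈ 147 W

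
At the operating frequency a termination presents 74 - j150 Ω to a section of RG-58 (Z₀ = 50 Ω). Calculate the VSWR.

Γ = (Z_L − Z_0)/(Z_L + Z_0) = (24 − j150)/(124 − j150)
|Γ| = 152/195 = 0.781
VSWR = (1 + |Γ|)/(1 − |Γ|) = 1.78/0.219

VSWR ≈ 8.11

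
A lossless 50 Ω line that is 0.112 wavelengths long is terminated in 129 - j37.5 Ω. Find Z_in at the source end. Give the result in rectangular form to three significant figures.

Z_in ≈ 29.7 − j36.7 Ω

βl = 2π × 0.112 = 40.3°
tan(βl) = tan(40.3°) = 0.849
Z_in = Z_0·(Z_L + jZ_0·tanβl)/(Z_0 + jZ_L·tanβl)
     = 50·(129 + j4.93)/(81.8 + j109)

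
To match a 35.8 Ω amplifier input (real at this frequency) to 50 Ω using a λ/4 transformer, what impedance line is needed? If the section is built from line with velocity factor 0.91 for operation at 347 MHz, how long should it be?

Z_qwt ≈ 42.3 Ω; length ≈ 19.7 cm

Z_qwt = √(Z_0·R_L) = √(50 × 35.8) = √1790
λ = 0.91·c/f = 0.787 m, so l = λ/4 = 0.197 m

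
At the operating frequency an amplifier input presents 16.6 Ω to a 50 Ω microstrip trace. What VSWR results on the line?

VSWR ≈ 3.01

For a purely resistive load, VSWR = R_L/Z_0 or Z_0/R_L (whichever > 1) = 50/16.6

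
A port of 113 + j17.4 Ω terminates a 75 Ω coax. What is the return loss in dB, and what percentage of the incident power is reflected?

RL ≈ 13.1 dB; 4.9% of incident power reflected

Γ = (38 + j17.4)/(188 + j17.4), |Γ| = 0.221
RL = −20·log₁₀(0.221) = 13.1 dB
P_refl/P_inc = |Γ|² = 0.049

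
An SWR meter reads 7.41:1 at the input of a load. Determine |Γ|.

|Γ| ≈ 0.762

|Γ| = (S − 1)/(S + 1) = (7.41 − 1)/(7.41 + 1) = 6.41/8.41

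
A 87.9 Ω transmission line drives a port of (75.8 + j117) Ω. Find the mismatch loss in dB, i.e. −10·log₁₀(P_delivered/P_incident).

mismatch loss ≈ 1.82 dB

Γ = (-12.1 + j117)/(163.7 + j117), |Γ| = 0.585
|Γ|² = 0.342, so P_del/P_inc = 1 − |Γ|² = 0.658
ML = −10·log₁₀(1 − |Γ|²)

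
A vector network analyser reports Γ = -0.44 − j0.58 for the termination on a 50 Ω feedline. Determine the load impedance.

Z_L ≈ 9.75 − j24.1 Ω

Z_L = Z_0·(1 + Γ)/(1 − Γ) = 50·(0.56 − j0.58)/(1.44 + j0.58)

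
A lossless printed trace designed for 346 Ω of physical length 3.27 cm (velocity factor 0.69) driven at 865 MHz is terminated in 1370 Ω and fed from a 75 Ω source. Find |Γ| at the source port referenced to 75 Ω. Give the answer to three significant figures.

λ = v/f = 0.69·c / 865 MHz = 0.239 m
βl = 2π·l/λ = 2π × 0.137 = 49.2°
tan(βl) = 1.16
Z_in = Z_0·(Z_L + jZ_0·tanβl)/(Z_0 + jZ_L·tanβl) = 146 − j267 Ω
Γ_s = (Z_in − Z_s)/(Z_in + Z_s) = (70.6 − j267)/(221 − j267), |Γ_s| = 0.797

|Γ| ≈ 0.797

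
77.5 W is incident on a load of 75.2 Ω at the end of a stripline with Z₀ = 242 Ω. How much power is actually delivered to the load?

Γ = (75.2 − 242)/(75.2 + 242) = -0.526
|Γ|² = 0.277
P_refl = |Γ|²·P_inc = 21.4 W, P_del = (1 − |Γ|²)·P_inc = 56.1 W

P_delivered ≈ 56.1 W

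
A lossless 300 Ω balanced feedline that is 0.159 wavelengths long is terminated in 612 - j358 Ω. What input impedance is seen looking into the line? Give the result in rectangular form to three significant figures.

Z_in ≈ 115 − j89.6 Ω

βl = 2π × 0.159 = 57.2°
tan(βl) = tan(57.2°) = 1.55
Z_in = Z_0·(Z_L + jZ_0·tanβl)/(Z_0 + jZ_L·tanβl)
     = 300·(612 + j108)/(856 + j951)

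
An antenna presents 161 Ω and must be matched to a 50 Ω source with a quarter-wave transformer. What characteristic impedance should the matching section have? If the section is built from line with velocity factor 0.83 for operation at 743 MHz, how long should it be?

Z_qwt ≈ 89.7 Ω; length ≈ 8.38 cm

Z_qwt = √(Z_0·R_L) = √(50 × 161) = √8050
λ = 0.83·c/f = 0.335 m, so l = λ/4 = 0.0838 m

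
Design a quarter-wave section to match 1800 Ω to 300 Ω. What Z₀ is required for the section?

Z_qwt = √(Z_0·R_L) = √(300 × 1800) = √540000

Z_qwt ≈ 735 Ω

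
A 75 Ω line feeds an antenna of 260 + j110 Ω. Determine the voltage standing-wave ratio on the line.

Γ = (Z_L − Z_0)/(Z_L + Z_0) = (185 + j110)/(335 + j110)
|Γ| = 215/353 = 0.61
VSWR = (1 + |Γ|)/(1 − |Γ|) = 1.61/0.39

VSWR ≈ 4.13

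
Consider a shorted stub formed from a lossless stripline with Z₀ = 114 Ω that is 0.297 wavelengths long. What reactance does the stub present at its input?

X_in ≈ -375 Ω (capacitive)

βl = 2π × 0.297 = 107°
tan(βl) = -3.29
For a shorted stub, Z_in = jZ_0·tan(βl)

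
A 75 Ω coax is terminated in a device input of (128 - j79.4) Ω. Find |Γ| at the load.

Γ = (Z_L − Z_0)/(Z_L + Z_0) = (53 − j79.4)/(203 − j79.4)
|Γ| = 95.5/218

|Γ| ≈ 0.438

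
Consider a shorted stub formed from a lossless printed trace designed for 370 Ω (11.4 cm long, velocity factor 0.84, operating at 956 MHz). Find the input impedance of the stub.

λ = v/f = 0.84·c / 956 MHz = 0.264 m
βl = 2π·l/λ = 2π × 0.432 = 156°
tan(βl) = -0.452
For a shorted stub, Z_in = jZ_0·tan(βl)

Z_in ≈ −j167 Ω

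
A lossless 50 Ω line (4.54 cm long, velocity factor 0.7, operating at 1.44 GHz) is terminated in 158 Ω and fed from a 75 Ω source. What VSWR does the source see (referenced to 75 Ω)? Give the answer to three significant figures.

VSWR ≈ 4.39

λ = v/f = 0.7·c / 1.44 GHz = 0.146 m
βl = 2π·l/λ = 2π × 0.311 = 112°
tan(βl) = -2.47
Z_in = Z_0·(Z_L + jZ_0·tanβl)/(Z_0 + jZ_L·tanβl) = 18.1 + j17.9 Ω
Γ_s = (Z_in − Z_s)/(Z_in + Z_s) = (-56.9 + j17.9)/(93.1 + j17.9), |Γ_s| = 0.629
VSWR = (1 + |Γ_s|)/(1 − |Γ_s|)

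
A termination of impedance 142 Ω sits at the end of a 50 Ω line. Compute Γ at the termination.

Γ = 0.479

Γ = (Z_L − Z_0)/(Z_L + Z_0) = (142 − 50)/(142 + 50) = 92/192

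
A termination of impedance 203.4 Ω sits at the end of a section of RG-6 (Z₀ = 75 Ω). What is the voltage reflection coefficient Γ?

Γ = 0.461

Γ = (Z_L − Z_0)/(Z_L + Z_0) = (203.4 − 75)/(203.4 + 75) = 128.4/278.4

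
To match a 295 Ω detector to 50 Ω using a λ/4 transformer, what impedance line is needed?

Z_qwt ≈ 121 Ω

Z_qwt = √(Z_0·R_L) = √(50 × 295) = √14750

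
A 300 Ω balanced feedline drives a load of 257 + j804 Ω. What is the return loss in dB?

Γ = (-43 + j804)/(557 + j804), |Γ| = 0.823
RL = −20·log₁₀|Γ| = −20·log₁₀(0.823)

RL ≈ 1.69 dB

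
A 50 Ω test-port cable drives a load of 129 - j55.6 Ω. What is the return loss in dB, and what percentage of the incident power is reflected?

Γ = (79 − j55.6)/(179 − j55.6), |Γ| = 0.515
RL = −20·log₁₀(0.515) = 5.76 dB
P_refl/P_inc = |Γ|² = 0.266

RL ≈ 5.76 dB; 26.6% of incident power reflected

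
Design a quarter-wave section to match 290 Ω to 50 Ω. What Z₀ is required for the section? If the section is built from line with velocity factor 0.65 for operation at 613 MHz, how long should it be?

Z_qwt = √(Z_0·R_L) = √(50 × 290) = √14500
λ = 0.65·c/f = 0.318 m, so l = λ/4 = 0.0795 m

Z_qwt ≈ 120 Ω; length ≈ 7.95 cm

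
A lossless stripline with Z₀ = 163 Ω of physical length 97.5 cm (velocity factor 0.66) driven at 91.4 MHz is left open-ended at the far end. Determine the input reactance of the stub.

λ = v/f = 0.66·c / 91.4 MHz = 2.17 m
βl = 2π·l/λ = 2π × 0.45 = 162°
tan(βl) = -0.324
For an open-ended stub, Z_in = −jZ_0·cot(βl) = −jZ_0/tan(βl)

X_in ≈ 502 Ω (inductive)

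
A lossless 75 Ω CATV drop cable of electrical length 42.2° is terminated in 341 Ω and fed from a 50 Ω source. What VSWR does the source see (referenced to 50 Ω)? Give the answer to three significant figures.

tan(βl) = 0.907
Z_in = Z_0·(Z_L + jZ_0·tanβl)/(Z_0 + jZ_L·tanβl) = 34.5 − j74.3 Ω
Γ_s = (Z_in − Z_s)/(Z_in + Z_s) = (-15.5 − j74.3)/(84.5 − j74.3), |Γ_s| = 0.675
VSWR = (1 + |Γ_s|)/(1 − |Γ_s|)

VSWR ≈ 5.15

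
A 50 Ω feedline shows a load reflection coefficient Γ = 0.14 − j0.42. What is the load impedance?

Z_L ≈ 43.9 − j45.9 Ω

Z_L = Z_0·(1 + Γ)/(1 − Γ) = 50·(1.14 − j0.42)/(0.86 + j0.42)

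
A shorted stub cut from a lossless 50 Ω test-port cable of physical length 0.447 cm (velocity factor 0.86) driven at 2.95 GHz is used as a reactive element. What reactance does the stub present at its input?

λ = v/f = 0.86·c / 2.95 GHz = 0.0875 m
βl = 2π·l/λ = 2π × 0.0511 = 18.4°
tan(βl) = 0.333
For a shorted stub, Z_in = jZ_0·tan(βl)

X_in ≈ 16.6 Ω (inductive)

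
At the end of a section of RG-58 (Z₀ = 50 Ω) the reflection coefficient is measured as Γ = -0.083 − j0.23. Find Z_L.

Z_L ≈ 38.4 − j18.8 Ω

Z_L = Z_0·(1 + Γ)/(1 − Γ) = 50·(0.917 − j0.23)/(1.08 + j0.23)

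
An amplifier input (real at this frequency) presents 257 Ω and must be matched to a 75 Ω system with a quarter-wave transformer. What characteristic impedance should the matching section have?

Z_qwt = √(Z_0·R_L) = √(75 × 257) = √19280

Z_qwt ≈ 139 Ω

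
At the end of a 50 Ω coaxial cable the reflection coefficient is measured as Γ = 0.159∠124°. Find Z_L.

Z_L ≈ 40.5 + j11 Ω

Z_L = Z_0·(1 + Γ)/(1 − Γ) = 50·(0.911 + j0.132)/(1.09 − j0.132)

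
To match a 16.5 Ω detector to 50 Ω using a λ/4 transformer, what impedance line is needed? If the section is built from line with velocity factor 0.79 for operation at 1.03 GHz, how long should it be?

Z_qwt = √(Z_0·R_L) = √(50 × 16.5) = √825
λ = 0.79·c/f = 0.23 m, so l = λ/4 = 0.0575 m

Z_qwt ≈ 28.7 Ω; length ≈ 5.75 cm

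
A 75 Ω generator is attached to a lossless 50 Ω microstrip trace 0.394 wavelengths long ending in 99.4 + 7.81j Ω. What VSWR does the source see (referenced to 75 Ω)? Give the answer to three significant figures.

βl = 2π × 0.394 = 142°
tan(βl) = -0.786
Z_in = Z_0·(Z_L + jZ_0·tanβl)/(Z_0 + jZ_L·tanβl) = 43.4 + j32.4 Ω
Γ_s = (Z_in − Z_s)/(Z_in + Z_s) = (-31.6 + j32.4)/(118 + j32.4), |Γ_s| = 0.368
VSWR = (1 + |Γ_s|)/(1 − |Γ_s|)

VSWR ≈ 2.17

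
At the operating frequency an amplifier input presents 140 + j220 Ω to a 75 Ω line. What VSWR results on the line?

Γ = (Z_L − Z_0)/(Z_L + Z_0) = (65 + j220)/(215 + j220)
|Γ| = 229/308 = 0.746
VSWR = (1 + |Γ|)/(1 − |Γ|) = 1.75/0.254

VSWR ≈ 6.87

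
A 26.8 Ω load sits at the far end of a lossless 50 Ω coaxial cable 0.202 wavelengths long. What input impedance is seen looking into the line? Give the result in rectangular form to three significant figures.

βl = 2π × 0.202 = 72.7°
tan(βl) = tan(72.7°) = 3.21
Z_in = Z_0·(Z_L + jZ_0·tanβl)/(Z_0 + jZ_L·tanβl)
     = 50·(26.8 + j161)/(50 + j86.2)

Z_in ≈ 76.5 + j28.9 Ω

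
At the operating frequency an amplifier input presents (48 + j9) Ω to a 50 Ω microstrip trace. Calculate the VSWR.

VSWR ≈ 1.21

Γ = (Z_L − Z_0)/(Z_L + Z_0) = (-2 + j9)/(98 + j9)
|Γ| = 9.22/98.4 = 0.0937
VSWR = (1 + |Γ|)/(1 − |Γ|) = 1.09/0.906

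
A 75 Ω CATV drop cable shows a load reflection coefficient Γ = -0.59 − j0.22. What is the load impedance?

Z_L ≈ 17.6 − j12.8 Ω

Z_L = Z_0·(1 + Γ)/(1 − Γ) = 75·(0.41 − j0.22)/(1.59 + j0.22)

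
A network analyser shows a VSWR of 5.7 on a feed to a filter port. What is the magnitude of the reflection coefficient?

|Γ| = (S − 1)/(S + 1) = (5.7 − 1)/(5.7 + 1) = 4.7/6.7

|Γ| ≈ 0.701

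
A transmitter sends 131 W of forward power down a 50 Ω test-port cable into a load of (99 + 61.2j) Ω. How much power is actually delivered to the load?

|Γ| = |(49 + j61.2)/(149 + j61.2)| = 0.487
|Γ|² = 0.237
P_refl = |Γ|²·P_inc = 31 W, P_del = (1 − |Γ|²)·P_inc = 100 W

P_delivered ≈ 100 W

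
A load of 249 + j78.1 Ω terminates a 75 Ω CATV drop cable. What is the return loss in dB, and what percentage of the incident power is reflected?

RL ≈ 4.85 dB; 32.7% of incident power reflected

Γ = (174 + j78.1)/(324 + j78.1), |Γ| = 0.572
RL = −20·log₁₀(0.572) = 4.85 dB
P_refl/P_inc = |Γ|² = 0.327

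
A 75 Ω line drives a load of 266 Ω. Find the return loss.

RL ≈ 5.03 dB

Γ = (266 − 75)/(266 + 75) = 0.56
RL = −20·log₁₀|Γ| = −20·log₁₀(0.56)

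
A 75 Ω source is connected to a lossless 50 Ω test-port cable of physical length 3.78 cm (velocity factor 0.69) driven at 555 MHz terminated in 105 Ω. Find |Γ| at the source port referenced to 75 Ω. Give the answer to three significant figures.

|Γ| ≈ 0.359

λ = v/f = 0.69·c / 555 MHz = 0.373 m
βl = 2π·l/λ = 2π × 0.101 = 36.5°
tan(βl) = 0.74
Z_in = Z_0·(Z_L + jZ_0·tanβl)/(Z_0 + jZ_L·tanβl) = 47.6 − j37 Ω
Γ_s = (Z_in − Z_s)/(Z_in + Z_s) = (-27.4 − j37)/(123 − j37), |Γ_s| = 0.359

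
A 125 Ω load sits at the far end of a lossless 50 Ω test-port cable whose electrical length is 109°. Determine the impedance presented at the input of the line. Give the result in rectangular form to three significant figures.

tan(βl) = tan(109°) = -2.9
Z_in = Z_0·(Z_L + jZ_0·tanβl)/(Z_0 + jZ_L·tanβl)
     = 50·(125 − j145)/(50 − j363)

Z_in ≈ 22 + j14.2 Ω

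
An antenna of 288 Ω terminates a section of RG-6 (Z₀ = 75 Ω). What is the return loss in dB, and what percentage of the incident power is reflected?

Γ = (288 − 75)/(288 + 75) = 0.587
RL = −20·log₁₀(0.587) = 4.63 dB
P_refl/P_inc = |Γ|² = 0.344

RL ≈ 4.63 dB; 34.4% of incident power reflected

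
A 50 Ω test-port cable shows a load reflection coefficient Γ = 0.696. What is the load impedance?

Z_L ≈ 279 Ω

Z_L = Z_0·(1 + Γ)/(1 − Γ) = 50·(1.7)/(0.304)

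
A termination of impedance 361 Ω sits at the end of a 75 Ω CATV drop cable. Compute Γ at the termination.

Γ = (Z_L − Z_0)/(Z_L + Z_0) = (361 − 75)/(361 + 75) = 286/436

Γ = 0.656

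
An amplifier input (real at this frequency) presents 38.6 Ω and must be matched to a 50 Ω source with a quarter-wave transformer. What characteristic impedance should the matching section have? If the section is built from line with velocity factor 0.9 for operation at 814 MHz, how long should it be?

Z_qwt ≈ 43.9 Ω; length ≈ 8.29 cm

Z_qwt = √(Z_0·R_L) = √(50 × 38.6) = √1930
λ = 0.9·c/f = 0.332 m, so l = λ/4 = 0.0829 m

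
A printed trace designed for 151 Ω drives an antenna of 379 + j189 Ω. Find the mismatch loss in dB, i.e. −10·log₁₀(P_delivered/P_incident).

Γ = (228 + j189)/(530 + j189), |Γ| = 0.526
|Γ|² = 0.277, so P_del/P_inc = 1 − |Γ|² = 0.723
ML = −10·log₁₀(1 − |Γ|²)

mismatch loss ≈ 1.41 dB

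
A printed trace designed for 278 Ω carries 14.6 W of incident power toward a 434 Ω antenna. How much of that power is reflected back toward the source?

Γ = (434 − 278)/(434 + 278) = 0.219
|Γ|² = 0.048
P_refl = |Γ|²·P_inc = 0.701 W, P_del = (1 − |Γ|²)·P_inc = 13.9 W

P_reflected ≈ 0.701 W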